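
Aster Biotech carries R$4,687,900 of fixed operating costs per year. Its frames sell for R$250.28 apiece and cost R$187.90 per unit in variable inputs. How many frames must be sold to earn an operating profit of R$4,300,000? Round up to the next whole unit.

Contribution margin per unit = R$250.28 − R$187.90 = R$62.38.
Units = (FC + target) / CM = (R$4,687,900 + R$4,300,000) / R$62.38 = 144,083.04, so 144,084 frames.

144,084 frames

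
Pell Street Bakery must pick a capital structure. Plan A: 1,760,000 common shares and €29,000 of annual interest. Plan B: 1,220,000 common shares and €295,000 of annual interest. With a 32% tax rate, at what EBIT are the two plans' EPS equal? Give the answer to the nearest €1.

€895,963

Set EPS_A = EPS_B: (EBIT − €29,000)(1 − 0.32) ÷ 1,760,000 = (EBIT − €295,000)(1 − 0.32) ÷ 1,220,000.
The (1 − t) factor cancels: (EBIT − 29,000) × 1,220,000 = (EBIT − 295,000) × 1,760,000.
Solving, EBIT = (295,000·1,760,000 − 29,000·1,220,000) / (1,760,000 − 1,220,000) = 483,820,000,000 / 540,000 = 895,962.96.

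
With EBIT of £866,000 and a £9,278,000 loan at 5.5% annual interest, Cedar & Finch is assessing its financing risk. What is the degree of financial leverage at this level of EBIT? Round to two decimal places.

2.43

Interest = £510,290.00.
DFL = EBIT ÷ (EBIT − I) = £866,000 ÷ (£866,000 − £510,290.00) = £866,000 ÷ £355,710.00 = 2.4346.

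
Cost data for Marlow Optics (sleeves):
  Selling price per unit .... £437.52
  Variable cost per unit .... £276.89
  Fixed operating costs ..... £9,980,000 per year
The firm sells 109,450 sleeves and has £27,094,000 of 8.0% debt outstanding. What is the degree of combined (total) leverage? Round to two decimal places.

Total contribution margin = 109,450 × £160.63 = £17,580,953.50.
EBIT = £17,580,953.50 − £9,980,000 = £7,600,953.50. Interest = £2,167,520.00.
DOL = £17,580,953.50 ÷ £7,600,953.50 = 2.3130; DFL = £7,600,953.50 ÷ £5,433,433.50 = 1.3989.
Combined leverage = 2.3130 × 1.3989 = 3.2357.

3.24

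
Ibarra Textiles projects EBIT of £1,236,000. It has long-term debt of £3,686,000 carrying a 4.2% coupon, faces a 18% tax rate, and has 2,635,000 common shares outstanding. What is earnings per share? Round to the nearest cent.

£0.34

Pre-tax income = £1,236,000 − £154,812.00 = £1,081,188.00.
Net income = £1,081,188.00 × (1 − 0.18) = £886,574.16.
EPS = £886,574.16 ÷ 2,635,000 = £0.34.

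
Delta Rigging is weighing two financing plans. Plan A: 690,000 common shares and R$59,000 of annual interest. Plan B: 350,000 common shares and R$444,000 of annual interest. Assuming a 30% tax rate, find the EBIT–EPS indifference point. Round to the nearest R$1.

R$840,324

Set EPS_A = EPS_B: (EBIT − R$59,000)(1 − 0.30) ÷ 690,000 = (EBIT − R$444,000)(1 − 0.30) ÷ 350,000.
Cancelling (1 − t) and cross-multiplying: 350,000·(EBIT − 59,000) = 690,000·(EBIT − 444,000).
Solving, EBIT = (444,000·690,000 − 59,000·350,000) / (690,000 − 350,000) = 285,710,000,000 / 340,000 = 840,323.53.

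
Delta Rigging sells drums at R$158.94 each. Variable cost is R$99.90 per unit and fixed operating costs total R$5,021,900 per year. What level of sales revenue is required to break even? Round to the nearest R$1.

R$13,519,322

Contribution margin per unit = R$158.94 − R$99.90 = R$59.04, a CM ratio of R$59.04 ÷ R$158.94 = 0.3715.
Break-even revenue = fixed costs × price ÷ CM = R$5,021,900 × R$158.94 ÷ R$59.04 = R$13,519,322.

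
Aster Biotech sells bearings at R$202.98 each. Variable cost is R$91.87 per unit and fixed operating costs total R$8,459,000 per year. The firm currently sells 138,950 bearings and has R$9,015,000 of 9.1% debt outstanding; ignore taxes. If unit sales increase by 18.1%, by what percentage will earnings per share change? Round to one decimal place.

+45.4%

At 138,950 units, contribution = 138,950 × R$111.11 = R$15,438,734.50.
Operating income = contribution − fixed costs = R$15,438,734.50 − R$8,459,000 = R$6,979,734.50.
After interest of R$820,365.00, pre-tax earnings = R$6,159,369.50.
Degree of combined leverage = contribution ÷ (EBIT − I) = R$15,438,734.50 ÷ R$6,159,369.50 = 2.5065.
EPS therefore changes by 2.5065 × (+18.1%) = +45.4%.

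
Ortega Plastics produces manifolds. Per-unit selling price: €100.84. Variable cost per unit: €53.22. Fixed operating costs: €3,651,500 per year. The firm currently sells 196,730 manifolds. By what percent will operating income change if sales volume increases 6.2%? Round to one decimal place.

+10.2%

Contribution at this volume is 196,730 × €47.62 = €9,368,282.60.
Operating income = contribution − fixed costs = €9,368,282.60 − €3,651,500 = €5,716,782.60.
Degree of operating leverage = €9,368,282.60 / €5,716,782.60 = 1.6387.
%ΔEBIT = DOL × %ΔSales = 1.6387 × +6.2% = +10.2%.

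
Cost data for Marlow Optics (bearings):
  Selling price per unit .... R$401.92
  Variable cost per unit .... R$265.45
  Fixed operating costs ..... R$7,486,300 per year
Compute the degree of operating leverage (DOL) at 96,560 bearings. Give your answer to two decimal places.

2.32

At 96,560 units, contribution = 96,560 × R$136.47 = R$13,177,543.20.
Operating income = contribution − fixed costs = R$13,177,543.20 − R$7,486,300 = R$5,691,243.20.
DOL = contribution ÷ EBIT = R$13,177,543.20 ÷ R$5,691,243.20 = 2.3154.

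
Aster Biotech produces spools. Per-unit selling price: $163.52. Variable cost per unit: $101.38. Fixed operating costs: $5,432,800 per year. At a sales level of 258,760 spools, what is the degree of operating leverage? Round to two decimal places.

At 258,760 units, contribution = 258,760 × $62.14 = $16,079,346.40.
Subtracting fixed costs: EBIT = $16,079,346.40 − $5,432,800 = $10,646,546.40.
So DOL = total CM / EBIT = $16,079,346.40 / $10,646,546.40 = 1.5103.

1.51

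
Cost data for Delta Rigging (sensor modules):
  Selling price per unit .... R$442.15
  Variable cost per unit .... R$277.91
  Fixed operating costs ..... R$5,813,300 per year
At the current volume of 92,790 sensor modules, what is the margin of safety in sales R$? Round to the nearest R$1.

R$25,377,131

Unit CM = price − variable cost = R$442.15 − R$277.91 = R$164.24. Break-even units = R$5,813,300 ÷ R$164.24 = 35,395.15; break-even revenue = 35,395.15 × R$442.15 = R$15,649,967.09.
Actual sales revenue = 92,790 × R$442.15 = R$41,027,098.50.
Margin of safety = R$41,027,098.50 − R$15,649,967.09 = R$25,377,131.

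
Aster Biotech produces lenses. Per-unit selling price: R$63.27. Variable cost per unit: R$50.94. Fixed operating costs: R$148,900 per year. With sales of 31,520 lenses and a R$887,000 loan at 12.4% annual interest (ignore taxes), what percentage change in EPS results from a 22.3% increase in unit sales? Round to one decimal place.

+66.8%

Total contribution margin = 31,520 × R$12.33 = R$388,641.60.
Subtracting fixed costs: EBIT = R$388,641.60 − R$148,900 = R$239,741.60.
Interest = R$109,988.00, so EBIT − I = R$129,753.60.
Degree of combined leverage = contribution ÷ (EBIT − I) = R$388,641.60 ÷ R$129,753.60 = 2.9952.
%ΔEPS = DCL × %ΔSales = 2.9952 × +22.3% = +66.8%.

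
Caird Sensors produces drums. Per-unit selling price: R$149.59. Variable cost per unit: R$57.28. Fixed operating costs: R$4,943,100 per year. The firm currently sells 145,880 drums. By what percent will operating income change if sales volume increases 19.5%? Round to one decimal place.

At 145,880 units, contribution = 145,880 × R$92.31 = R$13,466,182.80.
Subtracting fixed costs: EBIT = R$13,466,182.80 − R$4,943,100 = R$8,523,082.80.
So DOL = total CM / EBIT = R$13,466,182.80 / R$8,523,082.80 = 1.5800.
So EBIT moves 1.5800 × (+19.5%) = +30.8%.

+30.8%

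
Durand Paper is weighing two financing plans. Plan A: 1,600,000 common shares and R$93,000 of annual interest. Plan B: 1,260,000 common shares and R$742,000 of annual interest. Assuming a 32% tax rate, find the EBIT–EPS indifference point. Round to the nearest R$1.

R$3,147,118

At indifference, (EBIT − 93,000)(1 − t)/1,600,000 = (EBIT − 742,000)(1 − t)/1,260,000.
Cancelling (1 − t) and cross-multiplying: 1,260,000·(EBIT − 93,000) = 1,600,000·(EBIT − 742,000).
EBIT × (1,600,000 − 1,260,000) = 742,000 × 1,600,000 − 93,000 × 1,260,000 = 1,070,020,000,000, so EBIT = 1,070,020,000,000 ÷ 340,000 = 3,147,117.65.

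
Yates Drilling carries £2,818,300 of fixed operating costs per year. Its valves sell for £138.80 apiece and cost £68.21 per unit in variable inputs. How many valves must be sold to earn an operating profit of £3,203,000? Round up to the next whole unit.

Contribution margin per unit = £138.80 − £68.21 = £70.59.
Required volume = (fixed costs + target profit) ÷ CM = (£2,818,300 + £3,203,000) ÷ £70.59 = 85,299.62, so 85,300 valves.

85,300 valves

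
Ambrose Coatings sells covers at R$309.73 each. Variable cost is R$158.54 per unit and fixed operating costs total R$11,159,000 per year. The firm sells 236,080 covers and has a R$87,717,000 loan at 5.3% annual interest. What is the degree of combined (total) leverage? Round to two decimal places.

Total contribution margin = 236,080 × R$151.19 = R$35,692,935.20.
EBIT = R$35,692,935.20 − R$11,159,000 = R$24,533,935.20. Interest = R$4,649,001.00, so EBIT − I = R$19,884,934.20.
Degree of total leverage = total CM / (EBIT − interest) = R$35,692,935.20 / R$19,884,934.20 = 1.7950.

1.79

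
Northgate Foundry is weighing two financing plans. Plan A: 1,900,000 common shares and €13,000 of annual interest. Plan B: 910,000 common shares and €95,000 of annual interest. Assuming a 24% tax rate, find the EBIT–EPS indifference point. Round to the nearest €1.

€170,374

Set EPS_A = EPS_B: (EBIT − €13,000)(1 − 0.24) ÷ 1,900,000 = (EBIT − €95,000)(1 − 0.24) ÷ 910,000.
The (1 − t) factor cancels: (EBIT − 13,000) × 910,000 = (EBIT − 95,000) × 1,900,000.
EBIT × (1,900,000 − 910,000) = 95,000 × 1,900,000 − 13,000 × 910,000 = 168,670,000,000, so EBIT = 168,670,000,000 ÷ 990,000 = 170,373.74.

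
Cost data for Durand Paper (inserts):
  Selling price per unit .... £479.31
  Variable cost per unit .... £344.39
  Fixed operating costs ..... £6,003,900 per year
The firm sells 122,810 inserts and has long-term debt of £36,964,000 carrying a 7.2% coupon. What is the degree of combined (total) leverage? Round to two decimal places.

2.10

Total contribution margin = 122,810 × £134.92 = £16,569,525.20.
Operating income = contribution − fixed costs = £16,569,525.20 − £6,003,900 = £10,565,625.20. Interest = £2,661,408.00.
DOL = £16,569,525.20 ÷ £10,565,625.20 = 1.5682; DFL = £10,565,625.20 ÷ £7,904,217.20 = 1.3367.
Combined leverage = 1.5682 × 1.3367 = 2.0962.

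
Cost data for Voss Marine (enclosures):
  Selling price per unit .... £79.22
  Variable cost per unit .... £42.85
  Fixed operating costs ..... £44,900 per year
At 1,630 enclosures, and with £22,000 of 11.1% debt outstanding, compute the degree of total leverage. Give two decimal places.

Contribution at this volume is 1,630 × £36.37 = £59,283.10.
Operating income = contribution − fixed costs = £59,283.10 − £44,900 = £14,383.10. Interest = £2,442.00.
DOL = £59,283.10 ÷ £14,383.10 = 4.1217; DFL = £14,383.10 ÷ £11,941.10 = 1.2045.
DCL = DOL × DFL = 4.1217 × 1.2045 = 4.9646.

4.96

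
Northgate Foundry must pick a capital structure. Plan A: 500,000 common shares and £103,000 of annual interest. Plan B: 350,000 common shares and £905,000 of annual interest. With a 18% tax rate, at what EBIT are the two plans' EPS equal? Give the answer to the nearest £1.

Set EPS_A = EPS_B: (EBIT − £103,000)(1 − 0.18) ÷ 500,000 = (EBIT − £905,000)(1 − 0.18) ÷ 350,000.
The (1 − t) factor cancels: (EBIT − 103,000) × 350,000 = (EBIT − 905,000) × 500,000.
Solving, EBIT = (905,000·500,000 − 103,000·350,000) / (500,000 − 350,000) = 416,450,000,000 / 150,000 = 2,776,333.33.

£2,776,333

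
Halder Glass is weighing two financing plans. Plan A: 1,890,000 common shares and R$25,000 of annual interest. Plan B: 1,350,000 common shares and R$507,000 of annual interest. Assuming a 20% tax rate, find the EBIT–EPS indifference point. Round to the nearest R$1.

R$1,712,000

Set EPS_A = EPS_B: (EBIT − R$25,000)(1 − 0.20) ÷ 1,890,000 = (EBIT − R$507,000)(1 − 0.20) ÷ 1,350,000.
Cancelling (1 − t) and cross-multiplying: 1,350,000·(EBIT − 25,000) = 1,890,000·(EBIT − 507,000).
EBIT × (1,890,000 − 1,350,000) = 507,000 × 1,890,000 − 25,000 × 1,350,000 = 924,480,000,000, so EBIT = 924,480,000,000 ÷ 540,000 = 1,712,000.00.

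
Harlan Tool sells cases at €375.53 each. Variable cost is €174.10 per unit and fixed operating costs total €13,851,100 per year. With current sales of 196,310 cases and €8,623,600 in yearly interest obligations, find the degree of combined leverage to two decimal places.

2.32

Total contribution margin = 196,310 × €201.43 = €39,542,723.30.
Subtracting fixed costs: EBIT = €39,542,723.30 − €13,851,100 = €25,691,623.30. Interest = €8,623,600.00.
DOL = €39,542,723.30 ÷ €25,691,623.30 = 1.5391; DFL = €25,691,623.30 ÷ €17,068,023.30 = 1.5052.
Combined leverage = 1.5391 × 1.5052 = 2.3167.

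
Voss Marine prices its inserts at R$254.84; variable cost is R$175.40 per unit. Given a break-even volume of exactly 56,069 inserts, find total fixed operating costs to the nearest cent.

R$4,454,121.36

Unit CM = price − variable cost = R$254.84 − R$175.40 = R$79.44.
Since BE = FC / CM, FC = 56,069 × R$79.44 = R$4,454,121.36.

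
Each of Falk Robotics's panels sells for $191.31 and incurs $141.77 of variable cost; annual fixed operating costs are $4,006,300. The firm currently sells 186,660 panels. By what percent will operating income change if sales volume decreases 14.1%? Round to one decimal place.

-24.9%

At 186,660 units, contribution = 186,660 × $49.54 = $9,247,136.40.
Operating income = contribution − fixed costs = $9,247,136.40 − $4,006,300 = $5,240,836.40.
DOL = contribution ÷ EBIT = $9,247,136.40 ÷ $5,240,836.40 = 1.7644.
%ΔEBIT = DOL × %ΔSales = 1.7644 × -14.1% = -24.9%.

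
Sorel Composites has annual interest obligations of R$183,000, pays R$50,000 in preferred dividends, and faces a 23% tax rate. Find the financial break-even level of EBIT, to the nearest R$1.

Grossing the preferred dividend up to pre-tax terms: R$50,000 / (1 − 0.23) = R$64,935.06.
EPS = 0 when EBIT covers interest plus the pre-tax preferred burden: R$183,000 + R$64,935.06 = R$247,935.06.

R$247,935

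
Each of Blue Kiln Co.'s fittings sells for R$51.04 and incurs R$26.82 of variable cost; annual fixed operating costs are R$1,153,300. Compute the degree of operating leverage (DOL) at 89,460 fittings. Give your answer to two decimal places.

At 89,460 units, contribution = 89,460 × R$24.22 = R$2,166,721.20.
EBIT = R$2,166,721.20 − R$1,153,300 = R$1,013,421.20.
DOL = contribution ÷ EBIT = R$2,166,721.20 ÷ R$1,013,421.20 = 2.1380.

2.14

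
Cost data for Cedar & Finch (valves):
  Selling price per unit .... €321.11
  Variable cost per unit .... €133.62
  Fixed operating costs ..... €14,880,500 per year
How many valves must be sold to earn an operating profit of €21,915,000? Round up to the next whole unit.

196,254 valves

Contribution margin per unit = €321.11 − €133.62 = €187.49.
Need Q such that Q × €187.49 − €14,880,500 = €21,915,000, i.e. Q = €36,795,500 / €187.49 = 196,253.13 → 196,254.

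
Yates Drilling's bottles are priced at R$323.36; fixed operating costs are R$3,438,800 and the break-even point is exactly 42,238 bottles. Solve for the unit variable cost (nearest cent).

R$241.95

At break-even, FC = Q × (P − VC), so P − VC = R$3,438,800 ÷ 42,238 = R$81.4148.
Variable cost per unit = R$323.36 − R$81.4148 = R$241.95.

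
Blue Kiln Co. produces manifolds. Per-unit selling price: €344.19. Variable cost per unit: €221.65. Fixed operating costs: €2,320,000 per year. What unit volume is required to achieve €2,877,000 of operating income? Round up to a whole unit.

Contribution margin per unit = €344.19 − €221.65 = €122.54.
Units = (FC + target) / CM = (€2,320,000 + €2,877,000) / €122.54 = 42,410.64, so 42,411 manifolds.

42,411 manifolds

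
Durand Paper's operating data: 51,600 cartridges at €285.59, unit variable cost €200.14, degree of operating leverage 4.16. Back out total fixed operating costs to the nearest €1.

Contribution at this volume is 51,600 × €85.45 = €4,409,220.00.
DOL = contribution / EBIT, so EBIT = €4,409,220.00 / 4.16 = €1,059,908.65.
And FC = contribution − EBIT = €4,409,220.00 − €1,059,908.65 = €3,349,311.

€3,349,311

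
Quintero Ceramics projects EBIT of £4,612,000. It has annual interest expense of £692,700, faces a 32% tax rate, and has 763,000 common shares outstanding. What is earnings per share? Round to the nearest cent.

£3.49

Pre-tax income = £4,612,000 − £692,700.00 = £3,919,300.00.
After tax at 32%: net income = £3,919,300.00 × 0.68 = £2,665,124.00.
EPS = £2,665,124.00 ÷ 763,000 = £3.49.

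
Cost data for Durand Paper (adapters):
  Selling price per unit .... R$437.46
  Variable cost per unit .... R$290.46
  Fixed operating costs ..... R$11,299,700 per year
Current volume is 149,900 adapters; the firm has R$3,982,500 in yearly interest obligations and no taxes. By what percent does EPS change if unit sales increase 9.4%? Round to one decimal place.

+30.7%

Contribution at this volume is 149,900 × R$147.00 = R$22,035,300.00.
Subtracting fixed costs: EBIT = R$22,035,300.00 − R$11,299,700 = R$10,735,600.00.
Interest = R$3,982,500.00, so EBIT − I = R$6,753,100.00.
DCL = total CM / (EBIT − I) = R$22,035,300.00 / R$6,753,100.00 = 3.2630.
EPS therefore changes by 3.2630 × (+9.4%) = +30.7%.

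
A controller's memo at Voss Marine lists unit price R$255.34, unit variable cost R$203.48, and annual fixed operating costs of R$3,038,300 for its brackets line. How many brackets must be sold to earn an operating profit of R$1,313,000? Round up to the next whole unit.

83,905 brackets

Unit CM = price − variable cost = R$255.34 − R$203.48 = R$51.86.
Units = (FC + target) / CM = (R$3,038,300 + R$1,313,000) / R$51.86 = 83,904.74, so 83,905 brackets.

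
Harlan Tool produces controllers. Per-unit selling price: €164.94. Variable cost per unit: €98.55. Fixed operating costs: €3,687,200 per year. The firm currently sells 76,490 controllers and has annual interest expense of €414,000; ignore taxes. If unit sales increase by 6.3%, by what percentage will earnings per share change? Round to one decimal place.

Total contribution margin = 76,490 × €66.39 = €5,078,171.10.
EBIT = €5,078,171.10 − €3,687,200 = €1,390,971.10.
After interest of €414,000.00, pre-tax earnings = €976,971.10.
Degree of combined leverage = contribution ÷ (EBIT − I) = €5,078,171.10 ÷ €976,971.10 = 5.1979.
%ΔEPS = DCL × %ΔSales = 5.1979 × +6.3% = +32.7%.

+32.7%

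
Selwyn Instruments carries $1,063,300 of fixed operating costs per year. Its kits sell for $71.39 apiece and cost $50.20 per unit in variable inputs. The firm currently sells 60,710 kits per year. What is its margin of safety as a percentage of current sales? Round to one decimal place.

17.3%

Contribution margin per unit = $71.39 − $50.20 = $21.19. Break-even units = $1,063,300 ÷ $21.19 = 50,179.33; break-even revenue = 50,179.33 × $71.39 = $3,582,302.36.
Current sales = 60,710 × $71.39 = $4,334,086.90.
Margin of safety = ($4,334,086.90 − $3,582,302.36) ÷ $4,334,086.90 = 17.3%.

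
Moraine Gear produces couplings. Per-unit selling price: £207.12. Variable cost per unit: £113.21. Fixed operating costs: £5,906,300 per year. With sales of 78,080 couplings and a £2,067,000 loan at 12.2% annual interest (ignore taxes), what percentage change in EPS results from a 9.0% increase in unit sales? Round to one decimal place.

+56.2%

Total contribution margin = 78,080 × £93.91 = £7,332,492.80.
Operating income = contribution − fixed costs = £7,332,492.80 − £5,906,300 = £1,426,192.80.
After interest of £252,174.00, pre-tax earnings = £1,174,018.80.
Degree of combined leverage = contribution ÷ (EBIT − I) = £7,332,492.80 ÷ £1,174,018.80 = 6.2456.
%ΔEPS = DCL × %ΔSales = 6.2456 × +9.0% = +56.2%.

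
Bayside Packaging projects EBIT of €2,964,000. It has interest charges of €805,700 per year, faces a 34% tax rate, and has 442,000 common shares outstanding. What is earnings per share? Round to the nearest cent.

€3.22

Interest = €805,700.00, so EBT = €2,964,000 − €805,700.00 = €2,158,300.00.
After tax at 34%: net income = €2,158,300.00 × 0.66 = €1,424,478.00.
Per share: €1,424,478.00 / 442,000 shares = €3.22.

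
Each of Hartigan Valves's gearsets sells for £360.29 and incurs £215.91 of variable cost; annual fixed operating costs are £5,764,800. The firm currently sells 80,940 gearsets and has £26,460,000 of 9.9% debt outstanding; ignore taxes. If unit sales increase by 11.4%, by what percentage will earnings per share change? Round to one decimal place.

+40.3%

Total contribution margin = 80,940 × £144.38 = £11,686,117.20.
EBIT = £11,686,117.20 − £5,764,800 = £5,921,317.20.
After interest of £2,619,540.00, pre-tax earnings = £3,301,777.20.
DCL = total CM / (EBIT − I) = £11,686,117.20 / £3,301,777.20 = 3.5393.
EPS therefore changes by 3.5393 × (+11.4%) = +40.3%.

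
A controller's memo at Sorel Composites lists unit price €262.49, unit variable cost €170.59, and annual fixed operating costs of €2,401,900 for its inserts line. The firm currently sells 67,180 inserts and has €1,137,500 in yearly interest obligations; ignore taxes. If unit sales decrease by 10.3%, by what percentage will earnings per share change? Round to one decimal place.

-24.1%

Contribution at this volume is 67,180 × €91.90 = €6,173,842.00.
Subtracting fixed costs: EBIT = €6,173,842.00 − €2,401,900 = €3,771,942.00.
After interest of €1,137,500.00, pre-tax earnings = €2,634,442.00.
Degree of combined leverage = contribution ÷ (EBIT − I) = €6,173,842.00 ÷ €2,634,442.00 = 2.3435.
%ΔEPS = DCL × %ΔSales = 2.3435 × -10.3% = -24.1%.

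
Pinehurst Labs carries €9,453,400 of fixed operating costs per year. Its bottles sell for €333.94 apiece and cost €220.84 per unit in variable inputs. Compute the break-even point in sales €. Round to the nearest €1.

€27,912,187

CM per unit = €333.94 − €220.84 = €113.10; CM ratio = €113.10 / €333.94 = 0.3387.
Break-even sales = FC ÷ CM ratio = €9,453,400 × €333.94 / €113.10 = €27,912,187.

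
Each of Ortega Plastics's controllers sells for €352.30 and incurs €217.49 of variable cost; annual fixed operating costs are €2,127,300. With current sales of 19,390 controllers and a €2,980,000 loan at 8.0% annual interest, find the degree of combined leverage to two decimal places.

10.53

Total contribution margin = 19,390 × €134.81 = €2,613,965.90.
Operating income = contribution − fixed costs = €2,613,965.90 − €2,127,300 = €486,665.90. Interest = €238,400.00.
DOL = €2,613,965.90 ÷ €486,665.90 = 5.3712; DFL = €486,665.90 ÷ €248,265.90 = 1.9603.
Combined leverage = 5.3712 × 1.9603 = 10.5292.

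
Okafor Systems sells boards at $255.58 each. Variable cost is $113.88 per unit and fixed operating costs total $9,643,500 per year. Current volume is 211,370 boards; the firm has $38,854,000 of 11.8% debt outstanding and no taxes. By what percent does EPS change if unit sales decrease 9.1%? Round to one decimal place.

-17.3%

At 211,370 units, contribution = 211,370 × $141.70 = $29,951,129.00.
EBIT = $29,951,129.00 − $9,643,500 = $20,307,629.00.
After interest of $4,584,772.00, pre-tax earnings = $15,722,857.00.
Degree of combined leverage = contribution ÷ (EBIT − I) = $29,951,129.00 ÷ $15,722,857.00 = 1.9049.
%ΔEPS = DCL × %ΔSales = 1.9049 × -9.1% = -17.3%.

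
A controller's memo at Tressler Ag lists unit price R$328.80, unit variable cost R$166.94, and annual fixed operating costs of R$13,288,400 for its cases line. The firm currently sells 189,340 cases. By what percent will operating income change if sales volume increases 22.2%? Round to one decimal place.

Total contribution margin = 189,340 × R$161.86 = R$30,646,572.40.
Operating income = contribution − fixed costs = R$30,646,572.40 − R$13,288,400 = R$17,358,172.40.
Degree of operating leverage = R$30,646,572.40 / R$17,358,172.40 = 1.7655.
%ΔEBIT = DOL × %ΔSales = 1.7655 × +22.2% = +39.2%.

+39.2%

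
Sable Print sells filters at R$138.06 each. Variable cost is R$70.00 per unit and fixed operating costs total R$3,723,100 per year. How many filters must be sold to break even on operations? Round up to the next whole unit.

Each unit contributes R$138.06 − R$70.00 = R$68.06.
Break-even Q = R$3,723,100 / R$68.06 = 54,703.20 → 54,704 filters.

54,704 filters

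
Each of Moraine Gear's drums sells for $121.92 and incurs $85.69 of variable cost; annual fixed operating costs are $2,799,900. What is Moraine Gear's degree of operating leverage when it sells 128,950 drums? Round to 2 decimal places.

Contribution at this volume is 128,950 × $36.23 = $4,671,858.50.
EBIT = $4,671,858.50 − $2,799,900 = $1,871,958.50.
So DOL = total CM / EBIT = $4,671,858.50 / $1,871,958.50 = 2.4957.

2.50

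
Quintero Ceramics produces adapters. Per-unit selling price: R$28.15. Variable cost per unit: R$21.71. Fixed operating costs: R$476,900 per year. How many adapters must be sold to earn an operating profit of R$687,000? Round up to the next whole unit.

Contribution margin per unit = R$28.15 − R$21.71 = R$6.44.
Need Q such that Q × R$6.44 − R$476,900 = R$687,000, i.e. Q = R$1,163,900 / R$6.44 = 180,729.81 → 180,730.

180,730 adapters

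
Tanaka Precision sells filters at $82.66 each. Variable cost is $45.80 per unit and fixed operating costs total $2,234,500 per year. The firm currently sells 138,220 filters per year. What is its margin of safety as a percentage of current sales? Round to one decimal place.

56.1%

Contribution margin per unit = $82.66 − $45.80 = $36.86. Break-even units = $2,234,500 ÷ $36.86 = 60,621.27; break-even revenue = 60,621.27 × $82.66 = $5,010,954.15.
Actual sales revenue = 138,220 × $82.66 = $11,425,265.20.
Margin of safety = ($11,425,265.20 − $5,010,954.15) ÷ $11,425,265.20 = 56.1%.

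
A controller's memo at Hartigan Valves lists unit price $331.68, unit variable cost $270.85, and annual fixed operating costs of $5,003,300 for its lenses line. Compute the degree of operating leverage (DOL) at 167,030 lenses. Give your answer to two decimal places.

1.97

Contribution at this volume is 167,030 × $60.83 = $10,160,434.90.
EBIT = $10,160,434.90 − $5,003,300 = $5,157,134.90.
So DOL = total CM / EBIT = $10,160,434.90 / $5,157,134.90 = 1.9702.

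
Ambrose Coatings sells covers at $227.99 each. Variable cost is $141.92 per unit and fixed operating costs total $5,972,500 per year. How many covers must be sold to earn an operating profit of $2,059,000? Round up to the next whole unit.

Each unit contributes $227.99 − $141.92 = $86.07.
Units = (FC + target) / CM = ($5,972,500 + $2,059,000) / $86.07 = 93,313.58, so 93,314 covers.

93,314 covers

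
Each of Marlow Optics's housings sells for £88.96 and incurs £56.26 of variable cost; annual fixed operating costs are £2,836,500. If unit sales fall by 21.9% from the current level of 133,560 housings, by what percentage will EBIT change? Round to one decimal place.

At 133,560 units, contribution = 133,560 × £32.70 = £4,367,412.00.
EBIT = £4,367,412.00 − £2,836,500 = £1,530,912.00.
DOL = contribution ÷ EBIT = £4,367,412.00 ÷ £1,530,912.00 = 2.8528.
%ΔEBIT = DOL × %ΔSales = 2.8528 × -21.9% = -62.5%.

-62.5%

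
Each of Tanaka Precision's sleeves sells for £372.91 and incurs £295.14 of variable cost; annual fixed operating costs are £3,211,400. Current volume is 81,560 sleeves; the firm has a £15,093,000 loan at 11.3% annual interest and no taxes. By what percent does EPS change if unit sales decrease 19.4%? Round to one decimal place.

-86.3%

Total contribution margin = 81,560 × £77.77 = £6,342,921.20.
EBIT = £6,342,921.20 − £3,211,400 = £3,131,521.20.
After interest of £1,705,509.00, pre-tax earnings = £1,426,012.20.
Degree of combined leverage = contribution ÷ (EBIT − I) = £6,342,921.20 ÷ £1,426,012.20 = 4.4480.
EPS therefore changes by 4.4480 × (-19.4%) = -86.3%.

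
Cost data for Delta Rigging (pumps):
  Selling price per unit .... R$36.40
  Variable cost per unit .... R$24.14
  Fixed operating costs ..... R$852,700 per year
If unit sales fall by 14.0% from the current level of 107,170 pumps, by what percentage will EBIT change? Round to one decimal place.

Total contribution margin = 107,170 × R$12.26 = R$1,313,904.20.
EBIT = R$1,313,904.20 − R$852,700 = R$461,204.20.
DOL = contribution ÷ EBIT = R$1,313,904.20 ÷ R$461,204.20 = 2.8489.
Operating income changes by 2.8489 × -14.0% = -39.9%.

-39.9%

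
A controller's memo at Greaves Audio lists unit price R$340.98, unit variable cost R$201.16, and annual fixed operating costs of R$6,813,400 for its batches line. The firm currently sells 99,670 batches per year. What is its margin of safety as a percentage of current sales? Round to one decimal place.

Unit CM = price − variable cost = R$340.98 − R$201.16 = R$139.82. Break-even units = R$6,813,400 ÷ R$139.82 = 48,729.80; break-even revenue = 48,729.80 × R$340.98 = R$16,615,885.65.
Actual sales revenue = 99,670 × R$340.98 = R$33,985,476.60.
Margin of safety = (R$33,985,476.60 − R$16,615,885.65) ÷ R$33,985,476.60 = 51.1%.

51.1%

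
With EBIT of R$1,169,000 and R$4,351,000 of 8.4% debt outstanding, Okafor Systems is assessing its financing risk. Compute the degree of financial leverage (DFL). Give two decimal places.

Interest = R$365,484.00.
Degree of financial leverage = EBIT / (EBIT − interest) = R$1,169,000 / R$803,516.00 = 1.4549.

1.45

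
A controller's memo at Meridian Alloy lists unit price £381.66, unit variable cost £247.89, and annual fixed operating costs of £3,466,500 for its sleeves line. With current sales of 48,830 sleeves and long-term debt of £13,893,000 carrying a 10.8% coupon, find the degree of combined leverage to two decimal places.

Contribution at this volume is 48,830 × £133.77 = £6,531,989.10.
Operating income = contribution − fixed costs = £6,531,989.10 − £3,466,500 = £3,065,489.10. Interest = £1,500,444.00.
DOL = £6,531,989.10 ÷ £3,065,489.10 = 2.1308; DFL = £3,065,489.10 ÷ £1,565,045.10 = 1.9587.
DCL = DOL × DFL = 2.1308 × 1.9587 = 4.1736.

4.17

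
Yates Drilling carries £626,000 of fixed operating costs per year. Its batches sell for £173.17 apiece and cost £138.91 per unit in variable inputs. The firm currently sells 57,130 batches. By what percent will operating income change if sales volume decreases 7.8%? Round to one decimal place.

Contribution at this volume is 57,130 × £34.26 = £1,957,273.80.
Subtracting fixed costs: EBIT = £1,957,273.80 − £626,000 = £1,331,273.80.
Degree of operating leverage = £1,957,273.80 / £1,331,273.80 = 1.4702.
So EBIT moves 1.4702 × (-7.8%) = -11.5%.

-11.5%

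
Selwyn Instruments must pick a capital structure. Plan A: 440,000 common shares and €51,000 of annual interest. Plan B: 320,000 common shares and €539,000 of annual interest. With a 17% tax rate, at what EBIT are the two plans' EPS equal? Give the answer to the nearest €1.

At indifference, (EBIT − 51,000)(1 − t)/440,000 = (EBIT − 539,000)(1 − t)/320,000.
Cancelling (1 − t) and cross-multiplying: 320,000·(EBIT − 51,000) = 440,000·(EBIT − 539,000).
Solving, EBIT = (539,000·440,000 − 51,000·320,000) / (440,000 − 320,000) = 220,840,000,000 / 120,000 = 1,840,333.33.

€1,840,333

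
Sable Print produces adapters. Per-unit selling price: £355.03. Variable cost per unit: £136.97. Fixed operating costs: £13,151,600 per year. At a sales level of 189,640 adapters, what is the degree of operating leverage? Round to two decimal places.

1.47

Contribution at this volume is 189,640 × £218.06 = £41,352,898.40.
EBIT = £41,352,898.40 − £13,151,600 = £28,201,298.40.
Degree of operating leverage = £41,352,898.40 / £28,201,298.40 = 1.4663.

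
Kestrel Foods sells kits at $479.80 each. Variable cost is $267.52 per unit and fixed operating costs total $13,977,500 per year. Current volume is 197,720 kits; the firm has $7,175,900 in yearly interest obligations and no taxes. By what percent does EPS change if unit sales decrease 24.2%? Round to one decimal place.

At 197,720 units, contribution = 197,720 × $212.28 = $41,972,001.60.
Subtracting fixed costs: EBIT = $41,972,001.60 − $13,977,500 = $27,994,501.60.
After interest of $7,175,900.00, pre-tax earnings = $20,818,601.60.
Degree of combined leverage = contribution ÷ (EBIT − I) = $41,972,001.60 ÷ $20,818,601.60 = 2.0161.
%ΔEPS = DCL × %ΔSales = 2.0161 × -24.2% = -48.8%.

-48.8%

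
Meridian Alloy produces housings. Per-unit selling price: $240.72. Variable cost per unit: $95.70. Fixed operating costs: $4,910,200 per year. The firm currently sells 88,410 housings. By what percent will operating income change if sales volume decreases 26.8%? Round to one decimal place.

-43.4%

Contribution at this volume is 88,410 × $145.02 = $12,821,218.20.
Subtracting fixed costs: EBIT = $12,821,218.20 − $4,910,200 = $7,911,018.20.
DOL = contribution ÷ EBIT = $12,821,218.20 ÷ $7,911,018.20 = 1.6207.
So EBIT moves 1.6207 × (-26.8%) = -43.4%.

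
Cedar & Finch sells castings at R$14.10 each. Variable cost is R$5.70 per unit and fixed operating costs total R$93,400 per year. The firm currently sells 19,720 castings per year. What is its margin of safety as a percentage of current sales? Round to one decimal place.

43.6%

Contribution margin per unit = R$14.10 − R$5.70 = R$8.40. Break-even units = R$93,400 ÷ R$8.40 = 11,119.05; break-even revenue = 11,119.05 × R$14.10 = R$156,778.57.
Actual sales revenue = 19,720 × R$14.10 = R$278,052.00.
Margin of safety = (R$278,052.00 − R$156,778.57) ÷ R$278,052.00 = 43.6%.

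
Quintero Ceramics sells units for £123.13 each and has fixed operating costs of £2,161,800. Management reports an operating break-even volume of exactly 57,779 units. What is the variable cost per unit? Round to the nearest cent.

At break-even, FC = Q × (P − VC), so P − VC = £2,161,800 ÷ 57,779 = £37.4150.
Hence VC = price − CM = £123.13 − £37.4150 = £85.72.

£85.72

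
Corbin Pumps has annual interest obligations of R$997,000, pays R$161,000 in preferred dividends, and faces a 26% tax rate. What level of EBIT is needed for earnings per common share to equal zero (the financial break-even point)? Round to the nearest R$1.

R$1,214,568

Grossing the preferred dividend up to pre-tax terms: R$161,000 / (1 − 0.26) = R$217,567.57.
Financial break-even EBIT = interest + D_p ÷ (1 − t) = R$997,000 + R$217,567.57 = R$1,214,567.57.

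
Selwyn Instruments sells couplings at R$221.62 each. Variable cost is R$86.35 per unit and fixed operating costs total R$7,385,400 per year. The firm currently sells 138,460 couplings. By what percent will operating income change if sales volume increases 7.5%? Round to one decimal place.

+12.4%

Contribution at this volume is 138,460 × R$135.27 = R$18,729,484.20.
Subtracting fixed costs: EBIT = R$18,729,484.20 − R$7,385,400 = R$11,344,084.20.
DOL = contribution ÷ EBIT = R$18,729,484.20 ÷ R$11,344,084.20 = 1.6510.
%ΔEBIT = DOL × %ΔSales = 1.6510 × +7.5% = +12.4%.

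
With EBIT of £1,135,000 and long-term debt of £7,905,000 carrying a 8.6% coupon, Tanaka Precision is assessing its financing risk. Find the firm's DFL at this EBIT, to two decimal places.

Annual interest charges come to £679,830.00.
Degree of financial leverage = EBIT / (EBIT − interest) = £1,135,000 / £455,170.00 = 2.4936.

2.49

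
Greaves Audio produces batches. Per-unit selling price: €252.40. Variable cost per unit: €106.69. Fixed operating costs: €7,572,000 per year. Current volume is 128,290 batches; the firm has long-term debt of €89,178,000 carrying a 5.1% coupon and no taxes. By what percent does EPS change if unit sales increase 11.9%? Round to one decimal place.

+33.8%

Contribution at this volume is 128,290 × €145.71 = €18,693,135.90.
EBIT = €18,693,135.90 − €7,572,000 = €11,121,135.90.
Interest = €4,548,078.00, so EBIT − I = €6,573,057.90.
DCL = total CM / (EBIT − I) = €18,693,135.90 / €6,573,057.90 = 2.8439.
%ΔEPS = DCL × %ΔSales = 2.8439 × +11.9% = +33.8%.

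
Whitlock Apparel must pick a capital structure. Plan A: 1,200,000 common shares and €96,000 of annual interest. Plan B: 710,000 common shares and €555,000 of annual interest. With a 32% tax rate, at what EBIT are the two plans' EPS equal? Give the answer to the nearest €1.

At indifference, (EBIT − 96,000)(1 − t)/1,200,000 = (EBIT − 555,000)(1 − t)/710,000.
Cancelling (1 − t) and cross-multiplying: 710,000·(EBIT − 96,000) = 1,200,000·(EBIT − 555,000).
EBIT × (1,200,000 − 710,000) = 555,000 × 1,200,000 − 96,000 × 710,000 = 597,840,000,000, so EBIT = 597,840,000,000 ÷ 490,000 = 1,220,081.63.

€1,220,082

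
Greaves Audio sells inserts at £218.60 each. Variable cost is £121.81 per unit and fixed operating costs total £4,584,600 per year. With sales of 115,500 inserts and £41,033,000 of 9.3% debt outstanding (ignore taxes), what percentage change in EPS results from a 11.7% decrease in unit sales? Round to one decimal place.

At 115,500 units, contribution = 115,500 × £96.79 = £11,179,245.00.
EBIT = £11,179,245.00 − £4,584,600 = £6,594,645.00.
Interest = £3,816,069.00, so EBIT − I = £2,778,576.00.
DCL = total CM / (EBIT − I) = £11,179,245.00 / £2,778,576.00 = 4.0234.
EPS therefore changes by 4.0234 × (-11.7%) = -47.1%.

-47.1%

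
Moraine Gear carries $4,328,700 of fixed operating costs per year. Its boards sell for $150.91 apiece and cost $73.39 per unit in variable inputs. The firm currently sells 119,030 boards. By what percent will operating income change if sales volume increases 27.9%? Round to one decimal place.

At 119,030 units, contribution = 119,030 × $77.52 = $9,227,205.60.
Subtracting fixed costs: EBIT = $9,227,205.60 − $4,328,700 = $4,898,505.60.
DOL = contribution ÷ EBIT = $9,227,205.60 ÷ $4,898,505.60 = 1.8837.
%ΔEBIT = DOL × %ΔSales = 1.8837 × +27.9% = +52.6%.

+52.6%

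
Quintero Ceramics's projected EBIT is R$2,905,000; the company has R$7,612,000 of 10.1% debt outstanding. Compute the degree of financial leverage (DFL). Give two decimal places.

1.36

Interest = R$768,812.00.
DFL = EBIT ÷ (EBIT − I) = R$2,905,000 ÷ (R$2,905,000 − R$768,812.00) = R$2,905,000 ÷ R$2,136,188.00 = 1.3599.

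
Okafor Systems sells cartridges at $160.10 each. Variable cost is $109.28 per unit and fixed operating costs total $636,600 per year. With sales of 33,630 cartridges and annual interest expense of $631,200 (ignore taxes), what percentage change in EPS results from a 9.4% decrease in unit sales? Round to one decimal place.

-36.4%

At 33,630 units, contribution = 33,630 × $50.82 = $1,709,076.60.
EBIT = $1,709,076.60 − $636,600 = $1,072,476.60.
Interest = $631,200.00, so EBIT − I = $441,276.60.
Degree of combined leverage = contribution ÷ (EBIT − I) = $1,709,076.60 ÷ $441,276.60 = 3.8730.
%ΔEPS = DCL × %ΔSales = 3.8730 × -9.4% = -36.4%.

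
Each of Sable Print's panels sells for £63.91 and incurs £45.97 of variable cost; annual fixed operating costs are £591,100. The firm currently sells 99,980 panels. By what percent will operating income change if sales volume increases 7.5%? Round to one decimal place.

+11.2%

At 99,980 units, contribution = 99,980 × £17.94 = £1,793,641.20.
EBIT = £1,793,641.20 − £591,100 = £1,202,541.20.
DOL = contribution ÷ EBIT = £1,793,641.20 ÷ £1,202,541.20 = 1.4915.
%ΔEBIT = DOL × %ΔSales = 1.4915 × +7.5% = +11.2%.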